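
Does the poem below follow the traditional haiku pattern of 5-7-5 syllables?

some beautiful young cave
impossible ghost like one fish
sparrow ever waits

Line 1: some(1) + beautiful(3) + young(1) + cave(1) = 6 (expected 5)
Line 2: impossible(4) + ghost(1) + like(1) + one(1) + fish(1) = 8 (expected 7)
Line 3: sparrow(2) + ever(2) + waits(1) = 5 ✓

No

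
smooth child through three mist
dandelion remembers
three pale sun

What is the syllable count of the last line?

3

The last line: three(1) + pale(1) + sun(1) = 3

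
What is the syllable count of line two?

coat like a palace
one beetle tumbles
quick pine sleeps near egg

5

Line two: one (1), beetle (2), tumbles (2) → 5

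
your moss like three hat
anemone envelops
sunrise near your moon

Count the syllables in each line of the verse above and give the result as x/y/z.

Line 1: "your moss like three hat": 1+1+1+1+1 = 5
Line 2: "anemone envelops": 4+3 = 7
Line 3: "sunrise near your moon": 2+1+1+1 = 5

5/7/5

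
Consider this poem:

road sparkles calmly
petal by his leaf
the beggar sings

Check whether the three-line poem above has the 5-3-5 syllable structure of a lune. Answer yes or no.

No

Line 1: "road sparkles calmly": 1+2+2 = 5 ✓
Line 2: "petal by his leaf": 2+1+1+1 = 5 (expected 3)
Line 3: "the beggar sings": 1+2+1 = 4 (expected 5)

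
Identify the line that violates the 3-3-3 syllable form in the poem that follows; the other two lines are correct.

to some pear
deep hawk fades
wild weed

Line 1: to (1), some (1), pear (1) → 3 ✓
Line 2: deep (1), hawk (1), fades (1) → 3 ✓
Line 3: wild (1), weed (1) → 2 (expected 3)

Line 3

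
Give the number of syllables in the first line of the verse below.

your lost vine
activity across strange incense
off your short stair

The first line: "your lost vine": 1+1+1 = 3

3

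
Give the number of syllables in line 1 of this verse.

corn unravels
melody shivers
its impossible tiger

Line 1: corn(1) + unravels(3) = 4

4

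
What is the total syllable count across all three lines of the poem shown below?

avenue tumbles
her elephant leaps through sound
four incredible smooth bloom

Line 1: avenue (3), tumbles (2) → 5
Line 2: her (1), elephant (3), leaps (1), through (1), sound (1) → 7
Line 3: four (1), incredible (4), smooth (1), bloom (1) → 7
Total: 5 + 7 + 7 = 19

19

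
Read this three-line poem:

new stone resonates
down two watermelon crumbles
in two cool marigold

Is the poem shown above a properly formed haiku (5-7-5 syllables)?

No

Line 1: "new stone resonates": 1+1+3 = 5 ✓
Line 2: "down two watermelon crumbles": 1+1+4+2 = 8 (expected 7)
Line 3: "in two cool marigold": 1+1+1+3 = 6 (expected 5)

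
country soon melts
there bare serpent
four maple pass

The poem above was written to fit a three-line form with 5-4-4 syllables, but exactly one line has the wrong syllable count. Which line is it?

Line 1

Line 1: country(2) + soon(1) + melts(1) = 4 (expected 5)
Line 2: there(1) + bare(1) + serpent(2) = 4 ✓
Line 3: four(1) + maple(2) + pass(1) = 4 ✓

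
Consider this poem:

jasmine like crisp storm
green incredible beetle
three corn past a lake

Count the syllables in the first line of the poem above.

The first line: jasmine(2) + like(1) + crisp(1) + storm(1) = 5

5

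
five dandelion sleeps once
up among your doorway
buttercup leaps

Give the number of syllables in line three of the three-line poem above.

4

Line three: buttercup (3), leaps (1) → 4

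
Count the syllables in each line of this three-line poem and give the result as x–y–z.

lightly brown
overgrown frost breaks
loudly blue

Line 1: "lightly brown": 2+1 = 3
Line 2: "overgrown frost breaks": 3+1+1 = 5
Line 3: "loudly blue": 2+1 = 3

3–5–3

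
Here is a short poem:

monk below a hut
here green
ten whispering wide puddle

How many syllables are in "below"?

2

"below" has 2 syllables.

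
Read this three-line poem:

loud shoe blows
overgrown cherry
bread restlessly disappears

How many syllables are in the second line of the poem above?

5

The second line: overgrown(3) + cherry(2) = 5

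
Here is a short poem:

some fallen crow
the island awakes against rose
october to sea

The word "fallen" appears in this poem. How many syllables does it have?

2

"fallen" has 2 syllables.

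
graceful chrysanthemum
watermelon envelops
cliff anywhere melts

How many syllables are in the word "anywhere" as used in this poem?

3

"anywhere" has 3 syllables.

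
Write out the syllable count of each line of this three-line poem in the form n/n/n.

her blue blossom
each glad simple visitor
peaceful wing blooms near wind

Line 1: her(1) + blue(1) + blossom(2) = 4
Line 2: each(1) + glad(1) + simple(2) + visitor(3) = 7
Line 3: peaceful(2) + wing(1) + blooms(1) + near(1) + wind(1) = 6

4/7/6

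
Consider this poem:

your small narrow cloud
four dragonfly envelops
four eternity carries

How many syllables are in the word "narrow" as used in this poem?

2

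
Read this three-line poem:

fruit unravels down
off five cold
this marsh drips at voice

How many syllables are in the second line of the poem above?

The second line: off(1) + five(1) + cold(1) = 3

3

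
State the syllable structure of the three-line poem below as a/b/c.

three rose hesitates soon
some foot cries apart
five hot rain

Line 1: three(1) + rose(1) + hesitates(3) + soon(1) = 6
Line 2: some(1) + foot(1) + cries(1) + apart(2) = 5
Line 3: five(1) + hot(1) + rain(1) = 3

6/5/3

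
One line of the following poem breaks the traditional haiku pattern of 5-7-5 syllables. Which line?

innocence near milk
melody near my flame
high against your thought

Line 1: "innocence near milk": 3+1+1 = 5 ✓
Line 2: "melody near my flame": 3+1+1+1 = 6 (expected 7)
Line 3: "high against your thought": 1+2+1+1 = 5 ✓

The second line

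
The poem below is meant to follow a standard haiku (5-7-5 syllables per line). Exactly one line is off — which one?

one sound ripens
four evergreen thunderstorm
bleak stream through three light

Line 1: one(1) + sound(1) + ripens(2) = 4 (expected 5)
Line 2: four(1) + evergreen(3) + thunderstorm(3) = 7 ✓
Line 3: bleak(1) + stream(1) + through(1) + three(1) + light(1) = 5 ✓

Line 1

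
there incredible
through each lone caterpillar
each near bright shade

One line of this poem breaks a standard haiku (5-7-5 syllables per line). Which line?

Line 3

Line 1: "there incredible": 1+4 = 5 ✓
Line 2: "through each lone caterpillar": 1+1+1+4 = 7 ✓
Line 3: "each near bright shade": 1+1+1+1 = 4 (expected 5)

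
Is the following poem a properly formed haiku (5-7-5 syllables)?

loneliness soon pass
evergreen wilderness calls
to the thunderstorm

Yes

Line 1: loneliness(3) + soon(1) + pass(1) = 5 ✓
Line 2: evergreen(3) + wilderness(3) + calls(1) = 7 ✓
Line 3: to(1) + the(1) + thunderstorm(3) = 5 ✓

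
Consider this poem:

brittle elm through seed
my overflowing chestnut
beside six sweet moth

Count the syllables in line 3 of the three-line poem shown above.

Line 3: "beside six sweet moth": 2+1+1+1 = 5

5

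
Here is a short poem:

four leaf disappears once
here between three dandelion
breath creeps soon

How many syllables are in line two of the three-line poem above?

8

Line two: "here between three dandelion": 1+2+1+4 = 8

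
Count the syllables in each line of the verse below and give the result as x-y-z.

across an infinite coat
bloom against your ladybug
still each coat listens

Line 1: across(2) + an(1) + infinite(3) + coat(1) = 7
Line 2: bloom(1) + against(2) + your(1) + ladybug(3) = 7
Line 3: still(1) + each(1) + coat(1) + listens(2) = 5

7-7-5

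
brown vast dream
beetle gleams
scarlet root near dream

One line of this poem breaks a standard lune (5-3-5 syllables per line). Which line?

Line 1

Line 1: brown (1), vast (1), dream (1) → 3 (expected 5)
Line 2: beetle (2), gleams (1) → 3 ✓
Line 3: scarlet (2), root (1), near (1), dream (1) → 5 ✓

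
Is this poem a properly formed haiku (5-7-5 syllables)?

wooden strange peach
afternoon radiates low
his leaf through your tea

No

Line 1: "wooden strange peach": 2+1+1 = 4 (expected 5)
Line 2: "afternoon radiates low": 3+3+1 = 7 ✓
Line 3: "his leaf through your tea": 1+1+1+1+1 = 5 ✓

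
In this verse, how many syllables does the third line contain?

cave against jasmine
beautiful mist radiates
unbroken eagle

The third line: unbroken (3), eagle (2) → 5

5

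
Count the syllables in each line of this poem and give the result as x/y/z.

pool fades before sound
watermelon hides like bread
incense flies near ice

Line 1: pool(1) + fades(1) + before(2) + sound(1) = 5
Line 2: watermelon(4) + hides(1) + like(1) + bread(1) = 7
Line 3: incense(2) + flies(1) + near(1) + ice(1) = 5

5/7/5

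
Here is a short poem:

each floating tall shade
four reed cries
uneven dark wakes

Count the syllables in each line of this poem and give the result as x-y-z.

5-3-5

Line 1: each(1) + floating(2) + tall(1) + shade(1) = 5
Line 2: four(1) + reed(1) + cries(1) = 3
Line 3: uneven(3) + dark(1) + wakes(1) = 5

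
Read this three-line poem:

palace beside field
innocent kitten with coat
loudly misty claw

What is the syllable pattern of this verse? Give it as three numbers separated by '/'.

5/7/5

Line 1: palace (2), beside (2), field (1) → 5
Line 2: innocent (3), kitten (2), with (1), coat (1) → 7
Line 3: loudly (2), misty (2), claw (1) → 5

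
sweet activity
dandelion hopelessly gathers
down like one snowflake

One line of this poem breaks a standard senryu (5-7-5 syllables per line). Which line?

Line 1: sweet(1) + activity(4) = 5 ✓
Line 2: dandelion(4) + hopelessly(3) + gathers(2) = 9 (expected 7)
Line 3: down(1) + like(1) + one(1) + snowflake(2) = 5 ✓

The second line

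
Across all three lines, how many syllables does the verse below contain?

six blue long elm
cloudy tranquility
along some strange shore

Line 1: six(1) + blue(1) + long(1) + elm(1) = 4
Line 2: cloudy(2) + tranquility(4) = 6
Line 3: along(2) + some(1) + strange(1) + shore(1) = 5
Total: 4 + 6 + 5 = 15

15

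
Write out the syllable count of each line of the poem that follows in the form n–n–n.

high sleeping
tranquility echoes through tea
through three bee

Line 1: "high sleeping": 1+2 = 3
Line 2: "tranquility echoes through tea": 4+2+1+1 = 8
Line 3: "through three bee": 1+1+1 = 3

3–8–3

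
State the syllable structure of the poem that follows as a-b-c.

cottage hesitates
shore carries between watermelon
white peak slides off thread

Line 1: cottage (2), hesitates (3) → 5
Line 2: shore (1), carries (2), between (2), watermelon (4) → 9
Line 3: white (1), peak (1), slides (1), off (1), thread (1) → 5

5-9-5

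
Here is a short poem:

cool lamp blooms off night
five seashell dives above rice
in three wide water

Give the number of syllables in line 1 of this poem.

Line 1: "cool lamp blooms off night": 1+1+1+1+1 = 5

5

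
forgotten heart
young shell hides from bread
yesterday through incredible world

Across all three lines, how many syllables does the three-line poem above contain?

Line 1: "forgotten heart": 3+1 = 4
Line 2: "young shell hides from bread": 1+1+1+1+1 = 5
Line 3: "yesterday through incredible world": 3+1+4+1 = 9
Total: 4 + 5 + 9 = 18

18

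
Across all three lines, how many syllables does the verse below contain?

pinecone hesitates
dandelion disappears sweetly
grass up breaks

Line 1: pinecone(2) + hesitates(3) = 5
Line 2: dandelion(4) + disappears(3) + sweetly(2) = 9
Line 3: grass(1) + up(1) + breaks(1) = 3
Total: 5 + 9 + 3 = 17

17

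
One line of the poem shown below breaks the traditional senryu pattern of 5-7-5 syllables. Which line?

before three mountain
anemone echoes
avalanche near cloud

Line 1: before (2), three (1), mountain (2) → 5 ✓
Line 2: anemone (4), echoes (2) → 6 (expected 7)
Line 3: avalanche (3), near (1), cloud (1) → 5 ✓

Line 2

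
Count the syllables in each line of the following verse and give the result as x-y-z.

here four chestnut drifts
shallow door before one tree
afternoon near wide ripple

Line 1: here(1) + four(1) + chestnut(2) + drifts(1) = 5
Line 2: shallow(2) + door(1) + before(2) + one(1) + tree(1) = 7
Line 3: afternoon(3) + near(1) + wide(1) + ripple(2) = 7

5-7-7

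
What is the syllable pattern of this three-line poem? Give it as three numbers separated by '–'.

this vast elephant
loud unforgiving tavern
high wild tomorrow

Line 1: this (1), vast (1), elephant (3) → 5
Line 2: loud (1), unforgiving (4), tavern (2) → 7
Line 3: high (1), wild (1), tomorrow (3) → 5

5–7–5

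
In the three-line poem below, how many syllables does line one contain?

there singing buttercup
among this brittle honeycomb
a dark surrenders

Line one: "there singing buttercup": 1+2+3 = 6

6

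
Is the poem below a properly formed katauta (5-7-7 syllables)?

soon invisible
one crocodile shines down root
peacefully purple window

Line 1: "soon invisible": 1+4 = 5 ✓
Line 2: "one crocodile shines down root": 1+3+1+1+1 = 7 ✓
Line 3: "peacefully purple window": 3+2+2 = 7 ✓

Yes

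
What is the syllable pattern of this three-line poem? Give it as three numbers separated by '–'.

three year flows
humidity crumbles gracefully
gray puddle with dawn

Line 1: "three year flows": 1+1+1 = 3
Line 2: "humidity crumbles gracefully": 4+2+3 = 9
Line 3: "gray puddle with dawn": 1+2+1+1 = 5

3–9–5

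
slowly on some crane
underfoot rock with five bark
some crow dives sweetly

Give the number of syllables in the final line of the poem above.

The final line: some (1), crow (1), dives (1), sweetly (2) → 5

5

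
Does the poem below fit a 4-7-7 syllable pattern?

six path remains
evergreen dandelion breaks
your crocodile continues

Line 1: "six path remains": 1+1+2 = 4 ✓
Line 2: "evergreen dandelion breaks": 3+4+1 = 8 (expected 7)
Line 3: "your crocodile continues": 1+3+3 = 7 ✓

No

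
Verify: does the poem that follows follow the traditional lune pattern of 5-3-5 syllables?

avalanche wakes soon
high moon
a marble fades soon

No

Line 1: avalanche (3), wakes (1), soon (1) → 5 ✓
Line 2: high (1), moon (1) → 2 (expected 3)
Line 3: a (1), marble (2), fades (1), soon (1) → 5 ✓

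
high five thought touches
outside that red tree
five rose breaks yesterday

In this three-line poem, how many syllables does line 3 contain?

Line 3: five(1) + rose(1) + breaks(1) + yesterday(3) = 6

6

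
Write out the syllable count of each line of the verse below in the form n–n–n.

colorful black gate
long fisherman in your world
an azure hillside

Line 1: "colorful black gate": 3+1+1 = 5
Line 2: "long fisherman in your world": 1+3+1+1+1 = 7
Line 3: "an azure hillside": 1+2+2 = 5

5–7–5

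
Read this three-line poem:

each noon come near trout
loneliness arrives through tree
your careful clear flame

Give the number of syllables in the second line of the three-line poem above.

7

The second line: loneliness(3) + arrives(2) + through(1) + tree(1) = 7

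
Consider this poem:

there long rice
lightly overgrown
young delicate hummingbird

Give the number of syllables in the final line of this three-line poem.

The final line: "young delicate hummingbird": 1+3+3 = 7

7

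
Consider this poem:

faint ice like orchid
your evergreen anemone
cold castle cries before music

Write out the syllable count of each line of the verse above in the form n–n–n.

Line 1: faint(1) + ice(1) + like(1) + orchid(2) = 5
Line 2: your(1) + evergreen(3) + anemone(4) = 8
Line 3: cold(1) + castle(2) + cries(1) + before(2) + music(2) = 8

5–8–8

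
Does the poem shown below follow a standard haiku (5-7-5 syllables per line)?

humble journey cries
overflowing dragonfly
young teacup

No

Line 1: humble (2), journey (2), cries (1) → 5 ✓
Line 2: overflowing (4), dragonfly (3) → 7 ✓
Line 3: young (1), teacup (2) → 3 (expected 5)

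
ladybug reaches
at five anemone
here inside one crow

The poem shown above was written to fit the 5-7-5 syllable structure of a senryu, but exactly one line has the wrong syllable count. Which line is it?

Line 2

Line 1: "ladybug reaches": 3+2 = 5 ✓
Line 2: "at five anemone": 1+1+4 = 6 (expected 7)
Line 3: "here inside one crow": 1+2+1+1 = 5 ✓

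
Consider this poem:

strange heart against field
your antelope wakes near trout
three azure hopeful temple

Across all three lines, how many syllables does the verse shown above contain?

Line 1: strange(1) + heart(1) + against(2) + field(1) = 5
Line 2: your(1) + antelope(3) + wakes(1) + near(1) + trout(1) = 7
Line 3: three(1) + azure(2) + hopeful(2) + temple(2) = 7
Total: 5 + 7 + 7 = 19

19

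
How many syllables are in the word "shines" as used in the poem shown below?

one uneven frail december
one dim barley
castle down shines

"shines" has 1 syllable.

1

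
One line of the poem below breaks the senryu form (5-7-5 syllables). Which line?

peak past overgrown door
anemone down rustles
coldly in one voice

Line 1: "peak past overgrown door": 1+1+3+1 = 6 (expected 5)
Line 2: "anemone down rustles": 4+1+2 = 7 ✓
Line 3: "coldly in one voice": 2+1+1+1 = 5 ✓

The first line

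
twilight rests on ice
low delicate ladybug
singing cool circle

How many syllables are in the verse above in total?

17

Line 1: "twilight rests on ice": 2+1+1+1 = 5
Line 2: "low delicate ladybug": 1+3+3 = 7
Line 3: "singing cool circle": 2+1+2 = 5
Total: 5 + 7 + 5 = 17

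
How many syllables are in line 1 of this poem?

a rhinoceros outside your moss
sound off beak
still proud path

Line 1: a (1), rhinoceros (4), outside (2), your (1), moss (1) → 9

9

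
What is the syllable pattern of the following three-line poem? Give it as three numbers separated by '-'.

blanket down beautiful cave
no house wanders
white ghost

7-4-2

Line 1: blanket(2) + down(1) + beautiful(3) + cave(1) = 7
Line 2: no(1) + house(1) + wanders(2) = 4
Line 3: white(1) + ghost(1) = 2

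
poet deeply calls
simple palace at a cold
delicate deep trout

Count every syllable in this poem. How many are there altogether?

17

Line 1: poet (2), deeply (2), calls (1) → 5
Line 2: simple (2), palace (2), at (1), a (1), cold (1) → 7
Line 3: delicate (3), deep (1), trout (1) → 5
Total: 5 + 7 + 5 = 17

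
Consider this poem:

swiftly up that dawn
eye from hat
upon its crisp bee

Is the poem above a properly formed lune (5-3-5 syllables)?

Line 1: swiftly (2), up (1), that (1), dawn (1) → 5 ✓
Line 2: eye (1), from (1), hat (1) → 3 ✓
Line 3: upon (2), its (1), crisp (1), bee (1) → 5 ✓

Yes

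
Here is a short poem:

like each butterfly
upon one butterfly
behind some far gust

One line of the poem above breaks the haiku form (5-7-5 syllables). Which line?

Line 1: like (1), each (1), butterfly (3) → 5 ✓
Line 2: upon (2), one (1), butterfly (3) → 6 (expected 7)
Line 3: behind (2), some (1), far (1), gust (1) → 5 ✓

Line 2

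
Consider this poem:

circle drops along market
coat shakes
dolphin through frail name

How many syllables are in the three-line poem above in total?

14

Line 1: circle(2) + drops(1) + along(2) + market(2) = 7
Line 2: coat(1) + shakes(1) = 2
Line 3: dolphin(2) + through(1) + frail(1) + name(1) = 5
Total: 7 + 2 + 5 = 14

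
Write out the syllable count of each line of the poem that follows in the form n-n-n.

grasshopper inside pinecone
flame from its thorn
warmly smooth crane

Line 1: grasshopper (3), inside (2), pinecone (2) → 7
Line 2: flame (1), from (1), its (1), thorn (1) → 4
Line 3: warmly (2), smooth (1), crane (1) → 4

7-4-4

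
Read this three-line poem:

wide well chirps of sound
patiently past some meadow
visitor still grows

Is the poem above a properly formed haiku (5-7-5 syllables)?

Yes

Line 1: "wide well chirps of sound": 1+1+1+1+1 = 5 ✓
Line 2: "patiently past some meadow": 3+1+1+2 = 7 ✓
Line 3: "visitor still grows": 3+1+1 = 5 ✓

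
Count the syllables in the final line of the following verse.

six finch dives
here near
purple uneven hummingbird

The final line: purple(2) + uneven(3) + hummingbird(3) = 8

8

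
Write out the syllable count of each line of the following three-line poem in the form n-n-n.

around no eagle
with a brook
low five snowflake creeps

Line 1: around (2), no (1), eagle (2) → 5
Line 2: with (1), a (1), brook (1) → 3
Line 3: low (1), five (1), snowflake (2), creeps (1) → 5

5-3-5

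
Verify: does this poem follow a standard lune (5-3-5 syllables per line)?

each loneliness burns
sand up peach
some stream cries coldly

Line 1: each (1), loneliness (3), burns (1) → 5 ✓
Line 2: sand (1), up (1), peach (1) → 3 ✓
Line 3: some (1), stream (1), cries (1), coldly (2) → 5 ✓

Yes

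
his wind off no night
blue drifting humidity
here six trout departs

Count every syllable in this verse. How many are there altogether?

17

Line 1: his(1) + wind(1) + off(1) + no(1) + night(1) = 5
Line 2: blue(1) + drifting(2) + humidity(4) = 7
Line 3: here(1) + six(1) + trout(1) + departs(2) = 5
Total: 5 + 7 + 5 = 17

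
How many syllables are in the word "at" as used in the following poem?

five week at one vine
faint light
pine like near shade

"at" has 1 syllable.

1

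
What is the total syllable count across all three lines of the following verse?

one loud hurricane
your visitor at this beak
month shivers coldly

Line 1: one(1) + loud(1) + hurricane(3) = 5
Line 2: your(1) + visitor(3) + at(1) + this(1) + beak(1) = 7
Line 3: month(1) + shivers(2) + coldly(2) = 5
Total: 5 + 7 + 5 = 17

17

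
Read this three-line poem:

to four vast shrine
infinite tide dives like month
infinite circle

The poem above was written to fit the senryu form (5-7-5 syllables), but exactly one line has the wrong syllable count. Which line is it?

The first line

Line 1: to(1) + four(1) + vast(1) + shrine(1) = 4 (expected 5)
Line 2: infinite(3) + tide(1) + dives(1) + like(1) + month(1) = 7 ✓
Line 3: infinite(3) + circle(2) = 5 ✓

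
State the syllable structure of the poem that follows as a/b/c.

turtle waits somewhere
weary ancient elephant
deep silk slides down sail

5/7/5

Line 1: "turtle waits somewhere": 2+1+2 = 5
Line 2: "weary ancient elephant": 2+2+3 = 7
Line 3: "deep silk slides down sail": 1+1+1+1+1 = 5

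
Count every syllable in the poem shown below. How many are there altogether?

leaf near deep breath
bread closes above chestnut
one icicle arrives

17

Line 1: leaf(1) + near(1) + deep(1) + breath(1) = 4
Line 2: bread(1) + closes(2) + above(2) + chestnut(2) = 7
Line 3: one(1) + icicle(3) + arrives(2) = 6
Total: 4 + 7 + 6 = 17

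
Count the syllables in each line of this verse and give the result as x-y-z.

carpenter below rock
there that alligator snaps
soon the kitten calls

Line 1: "carpenter below rock": 3+2+1 = 6
Line 2: "there that alligator snaps": 1+1+4+1 = 7
Line 3: "soon the kitten calls": 1+1+2+1 = 5

6-7-5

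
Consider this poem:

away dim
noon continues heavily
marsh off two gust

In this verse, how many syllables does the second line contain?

7

The second line: noon (1), continues (3), heavily (3) → 7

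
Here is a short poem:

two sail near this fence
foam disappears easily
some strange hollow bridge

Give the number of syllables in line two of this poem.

Line two: "foam disappears easily": 1+3+3 = 7

7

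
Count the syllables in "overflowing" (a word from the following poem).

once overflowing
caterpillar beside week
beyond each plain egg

4

"overflowing" has 4 syllables.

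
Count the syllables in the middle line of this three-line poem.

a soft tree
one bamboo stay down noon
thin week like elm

The middle line: "one bamboo stay down noon": 1+2+1+1+1 = 6

6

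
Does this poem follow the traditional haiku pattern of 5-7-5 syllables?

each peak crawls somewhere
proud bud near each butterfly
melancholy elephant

Line 1: each (1), peak (1), crawls (1), somewhere (2) → 5 ✓
Line 2: proud (1), bud (1), near (1), each (1), butterfly (3) → 7 ✓
Line 3: melancholy (4), elephant (3) → 7 (expected 5)

No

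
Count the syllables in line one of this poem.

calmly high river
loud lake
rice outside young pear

5

Line one: calmly (2), high (1), river (2) → 5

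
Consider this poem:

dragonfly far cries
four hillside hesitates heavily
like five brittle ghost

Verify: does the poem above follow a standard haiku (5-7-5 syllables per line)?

Line 1: dragonfly(3) + far(1) + cries(1) = 5 ✓
Line 2: four(1) + hillside(2) + hesitates(3) + heavily(3) = 9 (expected 7)
Line 3: like(1) + five(1) + brittle(2) + ghost(1) = 5 ✓

No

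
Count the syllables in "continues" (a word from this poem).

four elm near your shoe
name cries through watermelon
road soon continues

"continues" has 3 syllables.

3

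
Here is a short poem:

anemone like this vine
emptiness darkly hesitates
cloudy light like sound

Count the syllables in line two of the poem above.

8

Line two: "emptiness darkly hesitates": 3+2+3 = 8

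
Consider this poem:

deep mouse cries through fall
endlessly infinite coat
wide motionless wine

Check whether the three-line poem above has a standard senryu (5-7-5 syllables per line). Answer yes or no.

Line 1: deep (1), mouse (1), cries (1), through (1), fall (1) → 5 ✓
Line 2: endlessly (3), infinite (3), coat (1) → 7 ✓
Line 3: wide (1), motionless (3), wine (1) → 5 ✓

Yes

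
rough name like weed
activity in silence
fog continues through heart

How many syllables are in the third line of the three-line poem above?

The third line: fog(1) + continues(3) + through(1) + heart(1) = 6

6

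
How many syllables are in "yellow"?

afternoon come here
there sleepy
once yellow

2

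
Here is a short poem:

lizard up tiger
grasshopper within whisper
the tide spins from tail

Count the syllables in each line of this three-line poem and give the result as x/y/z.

5/7/5

Line 1: lizard(2) + up(1) + tiger(2) = 5
Line 2: grasshopper(3) + within(2) + whisper(2) = 7
Line 3: the(1) + tide(1) + spins(1) + from(1) + tail(1) = 5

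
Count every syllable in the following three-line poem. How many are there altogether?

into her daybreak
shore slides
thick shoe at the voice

Line 1: into(2) + her(1) + daybreak(2) = 5
Line 2: shore(1) + slides(1) = 2
Line 3: thick(1) + shoe(1) + at(1) + the(1) + voice(1) = 5
Total: 5 + 2 + 5 = 12

12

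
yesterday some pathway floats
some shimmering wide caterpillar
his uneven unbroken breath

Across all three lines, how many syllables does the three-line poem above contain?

Line 1: "yesterday some pathway floats": 3+1+2+1 = 7
Line 2: "some shimmering wide caterpillar": 1+3+1+4 = 9
Line 3: "his uneven unbroken breath": 1+3+3+1 = 8
Total: 7 + 9 + 8 = 24

24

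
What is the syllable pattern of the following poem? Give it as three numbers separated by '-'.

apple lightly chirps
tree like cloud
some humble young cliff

5-3-5

Line 1: apple (2), lightly (2), chirps (1) → 5
Line 2: tree (1), like (1), cloud (1) → 3
Line 3: some (1), humble (2), young (1), cliff (1) → 5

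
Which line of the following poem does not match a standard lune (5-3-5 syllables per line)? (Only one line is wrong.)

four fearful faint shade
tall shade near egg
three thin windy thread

The second line

Line 1: four (1), fearful (2), faint (1), shade (1) → 5 ✓
Line 2: tall (1), shade (1), near (1), egg (1) → 4 (expected 3)
Line 3: three (1), thin (1), windy (2), thread (1) → 5 ✓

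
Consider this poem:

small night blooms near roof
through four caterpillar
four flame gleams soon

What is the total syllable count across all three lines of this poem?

15

Line 1: "small night blooms near roof": 1+1+1+1+1 = 5
Line 2: "through four caterpillar": 1+1+4 = 6
Line 3: "four flame gleams soon": 1+1+1+1 = 4
Total: 5 + 6 + 4 = 15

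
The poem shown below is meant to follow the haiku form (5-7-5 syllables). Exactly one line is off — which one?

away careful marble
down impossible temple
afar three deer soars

The first line

Line 1: "away careful marble": 2+2+2 = 6 (expected 5)
Line 2: "down impossible temple": 1+4+2 = 7 ✓
Line 3: "afar three deer soars": 2+1+1+1 = 5 ✓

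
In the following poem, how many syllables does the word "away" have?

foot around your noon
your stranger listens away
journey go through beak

2

"away" has 2 syllables.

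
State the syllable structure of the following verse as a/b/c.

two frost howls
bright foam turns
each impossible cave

Line 1: two(1) + frost(1) + howls(1) = 3
Line 2: bright(1) + foam(1) + turns(1) = 3
Line 3: each(1) + impossible(4) + cave(1) = 6

3/3/6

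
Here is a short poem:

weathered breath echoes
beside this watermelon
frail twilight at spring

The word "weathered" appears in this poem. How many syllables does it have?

2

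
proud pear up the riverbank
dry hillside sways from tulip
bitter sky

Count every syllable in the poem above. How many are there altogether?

Line 1: proud (1), pear (1), up (1), the (1), riverbank (3) → 7
Line 2: dry (1), hillside (2), sways (1), from (1), tulip (2) → 7
Line 3: bitter (2), sky (1) → 3
Total: 7 + 7 + 3 = 17

17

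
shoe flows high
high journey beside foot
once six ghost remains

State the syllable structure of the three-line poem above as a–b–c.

3–6–5

Line 1: shoe (1), flows (1), high (1) → 3
Line 2: high (1), journey (2), beside (2), foot (1) → 6
Line 3: once (1), six (1), ghost (1), remains (2) → 5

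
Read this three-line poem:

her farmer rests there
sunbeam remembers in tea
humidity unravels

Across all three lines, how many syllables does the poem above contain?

Line 1: her(1) + farmer(2) + rests(1) + there(1) = 5
Line 2: sunbeam(2) + remembers(3) + in(1) + tea(1) = 7
Line 3: humidity(4) + unravels(3) = 7
Total: 5 + 7 + 7 = 19

19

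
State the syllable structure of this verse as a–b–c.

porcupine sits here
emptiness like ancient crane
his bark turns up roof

5–7–5

Line 1: porcupine(3) + sits(1) + here(1) = 5
Line 2: emptiness(3) + like(1) + ancient(2) + crane(1) = 7
Line 3: his(1) + bark(1) + turns(1) + up(1) + roof(1) = 5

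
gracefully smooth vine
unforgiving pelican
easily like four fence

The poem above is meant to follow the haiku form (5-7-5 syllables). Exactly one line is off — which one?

Line 1: "gracefully smooth vine": 3+1+1 = 5 ✓
Line 2: "unforgiving pelican": 4+3 = 7 ✓
Line 3: "easily like four fence": 3+1+1+1 = 6 (expected 5)

Line 3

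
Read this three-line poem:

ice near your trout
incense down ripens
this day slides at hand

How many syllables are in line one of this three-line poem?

4

Line one: ice (1), near (1), your (1), trout (1) → 4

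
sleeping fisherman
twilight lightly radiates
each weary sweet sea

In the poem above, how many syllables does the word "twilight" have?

"twilight" has 2 syllables.

2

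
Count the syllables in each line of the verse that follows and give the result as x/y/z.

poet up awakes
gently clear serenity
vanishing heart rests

Line 1: poet (2), up (1), awakes (2) → 5
Line 2: gently (2), clear (1), serenity (4) → 7
Line 3: vanishing (3), heart (1), rests (1) → 5

5/7/5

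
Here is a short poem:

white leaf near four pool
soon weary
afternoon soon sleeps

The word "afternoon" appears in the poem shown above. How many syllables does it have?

3

"afternoon" has 3 syllables.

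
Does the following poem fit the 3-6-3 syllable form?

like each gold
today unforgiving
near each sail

Yes

Line 1: "like each gold": 1+1+1 = 3 ✓
Line 2: "today unforgiving": 2+4 = 6 ✓
Line 3: "near each sail": 1+1+1 = 3 ✓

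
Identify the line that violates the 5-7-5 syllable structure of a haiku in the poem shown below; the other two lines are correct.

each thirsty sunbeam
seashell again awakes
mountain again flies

The second line

Line 1: each(1) + thirsty(2) + sunbeam(2) = 5 ✓
Line 2: seashell(2) + again(2) + awakes(2) = 6 (expected 7)
Line 3: mountain(2) + again(2) + flies(1) = 5 ✓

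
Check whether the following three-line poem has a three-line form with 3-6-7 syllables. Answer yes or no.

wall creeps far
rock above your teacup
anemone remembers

Line 1: "wall creeps far": 1+1+1 = 3 ✓
Line 2: "rock above your teacup": 1+2+1+2 = 6 ✓
Line 3: "anemone remembers": 4+3 = 7 ✓

Yes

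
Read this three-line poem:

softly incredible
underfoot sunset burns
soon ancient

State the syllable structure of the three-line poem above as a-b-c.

6-6-3

Line 1: softly (2), incredible (4) → 6
Line 2: underfoot (3), sunset (2), burns (1) → 6
Line 3: soon (1), ancient (2) → 3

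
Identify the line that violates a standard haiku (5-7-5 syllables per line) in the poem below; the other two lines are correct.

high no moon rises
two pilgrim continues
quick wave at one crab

Line 2

Line 1: "high no moon rises": 1+1+1+2 = 5 ✓
Line 2: "two pilgrim continues": 1+2+3 = 6 (expected 7)
Line 3: "quick wave at one crab": 1+1+1+1+1 = 5 ✓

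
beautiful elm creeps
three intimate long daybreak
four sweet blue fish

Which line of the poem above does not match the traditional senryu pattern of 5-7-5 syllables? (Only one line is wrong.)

Line 3

Line 1: beautiful(3) + elm(1) + creeps(1) = 5 ✓
Line 2: three(1) + intimate(3) + long(1) + daybreak(2) = 7 ✓
Line 3: four(1) + sweet(1) + blue(1) + fish(1) = 4 (expected 5)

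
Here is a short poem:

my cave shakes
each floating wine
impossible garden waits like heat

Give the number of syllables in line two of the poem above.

4

Line two: each(1) + floating(2) + wine(1) = 4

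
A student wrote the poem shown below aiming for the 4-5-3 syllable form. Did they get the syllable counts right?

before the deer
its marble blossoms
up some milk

Line 1: before (2), the (1), deer (1) → 4 ✓
Line 2: its (1), marble (2), blossoms (2) → 5 ✓
Line 3: up (1), some (1), milk (1) → 3 ✓

Yes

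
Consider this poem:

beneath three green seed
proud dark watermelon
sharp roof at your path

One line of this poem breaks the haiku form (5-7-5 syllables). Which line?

Line 2

Line 1: beneath (2), three (1), green (1), seed (1) → 5 ✓
Line 2: proud (1), dark (1), watermelon (4) → 6 (expected 7)
Line 3: sharp (1), roof (1), at (1), your (1), path (1) → 5 ✓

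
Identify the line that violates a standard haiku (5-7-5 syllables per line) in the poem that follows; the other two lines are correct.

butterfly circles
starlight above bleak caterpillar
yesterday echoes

Line 1: butterfly (3), circles (2) → 5 ✓
Line 2: starlight (2), above (2), bleak (1), caterpillar (4) → 9 (expected 7)
Line 3: yesterday (3), echoes (2) → 5 ✓

Line 2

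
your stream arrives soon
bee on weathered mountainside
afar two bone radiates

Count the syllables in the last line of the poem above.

The last line: "afar two bone radiates": 2+1+1+3 = 7

7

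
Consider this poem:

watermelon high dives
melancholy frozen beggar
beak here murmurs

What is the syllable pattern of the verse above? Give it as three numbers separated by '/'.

Line 1: "watermelon high dives": 4+1+1 = 6
Line 2: "melancholy frozen beggar": 4+2+2 = 8
Line 3: "beak here murmurs": 1+1+2 = 4

6/8/4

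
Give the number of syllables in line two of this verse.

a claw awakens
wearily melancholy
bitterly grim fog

7

Line two: wearily (3), melancholy (4) → 7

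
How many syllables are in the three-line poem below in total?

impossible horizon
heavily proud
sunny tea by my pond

17

Line 1: "impossible horizon": 4+3 = 7
Line 2: "heavily proud": 3+1 = 4
Line 3: "sunny tea by my pond": 2+1+1+1+1 = 6
Total: 7 + 4 + 6 = 17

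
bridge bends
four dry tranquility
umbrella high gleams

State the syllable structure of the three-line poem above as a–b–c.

Line 1: "bridge bends": 1+1 = 2
Line 2: "four dry tranquility": 1+1+4 = 6
Line 3: "umbrella high gleams": 3+1+1 = 5

2–6–5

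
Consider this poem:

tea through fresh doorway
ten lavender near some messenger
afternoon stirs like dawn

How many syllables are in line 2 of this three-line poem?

Line 2: ten (1), lavender (3), near (1), some (1), messenger (3) → 9

9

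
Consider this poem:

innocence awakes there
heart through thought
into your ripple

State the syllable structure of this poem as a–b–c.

Line 1: innocence (3), awakes (2), there (1) → 6
Line 2: heart (1), through (1), thought (1) → 3
Line 3: into (2), your (1), ripple (2) → 5

6–3–5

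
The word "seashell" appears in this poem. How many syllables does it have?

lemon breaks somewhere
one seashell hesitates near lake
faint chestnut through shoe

2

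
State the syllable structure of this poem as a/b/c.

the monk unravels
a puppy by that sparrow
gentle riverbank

5/7/5

Line 1: the(1) + monk(1) + unravels(3) = 5
Line 2: a(1) + puppy(2) + by(1) + that(1) + sparrow(2) = 7
Line 3: gentle(2) + riverbank(3) = 5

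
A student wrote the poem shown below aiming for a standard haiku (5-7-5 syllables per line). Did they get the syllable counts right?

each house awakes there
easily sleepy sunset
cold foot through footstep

Yes

Line 1: "each house awakes there": 1+1+2+1 = 5 ✓
Line 2: "easily sleepy sunset": 3+2+2 = 7 ✓
Line 3: "cold foot through footstep": 1+1+1+2 = 5 ✓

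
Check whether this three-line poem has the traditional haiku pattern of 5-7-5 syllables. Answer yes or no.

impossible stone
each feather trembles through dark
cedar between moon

Yes

Line 1: impossible (4), stone (1) → 5 ✓
Line 2: each (1), feather (2), trembles (2), through (1), dark (1) → 7 ✓
Line 3: cedar (2), between (2), moon (1) → 5 ✓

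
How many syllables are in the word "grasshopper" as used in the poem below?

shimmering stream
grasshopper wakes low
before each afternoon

"grasshopper" has 3 syllables.

3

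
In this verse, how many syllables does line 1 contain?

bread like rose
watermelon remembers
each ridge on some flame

Line 1: "bread like rose": 1+1+1 = 3

3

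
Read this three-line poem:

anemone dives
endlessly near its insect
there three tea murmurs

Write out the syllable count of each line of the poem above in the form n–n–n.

Line 1: anemone (4), dives (1) → 5
Line 2: endlessly (3), near (1), its (1), insect (2) → 7
Line 3: there (1), three (1), tea (1), murmurs (2) → 5

5–7–5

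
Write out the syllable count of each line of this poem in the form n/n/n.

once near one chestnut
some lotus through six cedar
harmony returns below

5/7/7

Line 1: once(1) + near(1) + one(1) + chestnut(2) = 5
Line 2: some(1) + lotus(2) + through(1) + six(1) + cedar(2) = 7
Line 3: harmony(3) + returns(2) + below(2) = 7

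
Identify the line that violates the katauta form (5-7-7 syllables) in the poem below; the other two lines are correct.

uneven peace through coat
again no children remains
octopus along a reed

The first line

Line 1: uneven (3), peace (1), through (1), coat (1) → 6 (expected 5)
Line 2: again (2), no (1), children (2), remains (2) → 7 ✓
Line 3: octopus (3), along (2), a (1), reed (1) → 7 ✓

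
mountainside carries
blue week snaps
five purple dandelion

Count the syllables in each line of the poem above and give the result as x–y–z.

Line 1: mountainside(3) + carries(2) = 5
Line 2: blue(1) + week(1) + snaps(1) = 3
Line 3: five(1) + purple(2) + dandelion(4) = 7

5–3–7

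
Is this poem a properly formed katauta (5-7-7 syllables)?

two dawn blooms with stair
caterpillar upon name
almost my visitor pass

Yes

Line 1: two(1) + dawn(1) + blooms(1) + with(1) + stair(1) = 5 ✓
Line 2: caterpillar(4) + upon(2) + name(1) = 7 ✓
Line 3: almost(2) + my(1) + visitor(3) + pass(1) = 7 ✓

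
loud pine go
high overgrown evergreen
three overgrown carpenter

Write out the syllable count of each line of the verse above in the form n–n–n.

Line 1: loud(1) + pine(1) + go(1) = 3
Line 2: high(1) + overgrown(3) + evergreen(3) = 7
Line 3: three(1) + overgrown(3) + carpenter(3) = 7

3–7–7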